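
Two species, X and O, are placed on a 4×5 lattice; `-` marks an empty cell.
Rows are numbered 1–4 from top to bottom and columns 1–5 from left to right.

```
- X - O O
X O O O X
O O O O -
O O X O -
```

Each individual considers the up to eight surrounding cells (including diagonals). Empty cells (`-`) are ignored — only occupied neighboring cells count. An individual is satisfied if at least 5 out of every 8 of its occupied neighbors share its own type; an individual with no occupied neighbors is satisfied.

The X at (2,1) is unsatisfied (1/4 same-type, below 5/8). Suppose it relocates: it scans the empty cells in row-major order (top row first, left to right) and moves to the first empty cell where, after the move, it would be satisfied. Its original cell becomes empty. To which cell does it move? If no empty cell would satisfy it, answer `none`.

Vacating (2,1). Empty cells in order:
  (1,1): 1/2 same-type → still unsatisfied.
  (1,3): 1/5 same-type → still unsatisfied.
  (3,5): 1/4 same-type → still unsatisfied.
  (4,5): 0/2 same-type → still unsatisfied.

none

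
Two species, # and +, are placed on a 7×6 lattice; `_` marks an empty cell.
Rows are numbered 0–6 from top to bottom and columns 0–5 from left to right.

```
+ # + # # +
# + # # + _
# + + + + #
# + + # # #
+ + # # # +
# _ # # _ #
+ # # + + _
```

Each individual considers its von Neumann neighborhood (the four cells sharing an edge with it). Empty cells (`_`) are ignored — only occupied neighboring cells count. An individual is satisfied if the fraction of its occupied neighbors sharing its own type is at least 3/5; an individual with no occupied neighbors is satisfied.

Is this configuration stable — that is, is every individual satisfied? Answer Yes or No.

No

(0,0)+ 0/2 unhappy
(0,1)# 0/3 unhappy
(0,2)+ 0/3 unhappy
(0,3)# 2/3 ok
(0,4)# 1/3 unhappy
(0,5)+ 0/1 unhappy
(1,0)# 1/3 unhappy
(1,1)+ 1/4 unhappy
(1,2)# 1/4 unhappy
(1,3)# 2/4 unhappy
(1,4)+ 1/3 unhappy
(2,0)# 2/3 ok
(2,1)+ 3/4 ok
(2,2)+ 3/4 ok
(2,3)+ 2/4 unhappy
(2,4)+ 2/4 unhappy
(2,5)# 1/2 unhappy
(3,0)# 1/3 unhappy
(3,1)+ 3/4 ok
(3,2)+ 2/4 unhappy
(3,3)# 2/4 unhappy
(3,4)# 3/4 ok
(3,5)# 2/3 ok
(4,0)+ 1/3 unhappy
(4,1)+ 2/3 ok
(4,2)# 2/4 unhappy
(4,3)# 4/4 ok
(4,4)# 2/3 ok
(4,5)+ 0/3 unhappy
(5,0)# 0/2 unhappy
(5,2)# 3/3 ok
(5,3)# 2/3 ok
(5,5)# 0/1 unhappy
(6,0)+ 0/2 unhappy
(6,1)# 1/2 unhappy
(6,2)# 2/3 ok
(6,3)+ 1/3 unhappy
(6,4)+ 1/1 ok
For instance (0,0) has only 0/2 same-type neighbors, below 3/5.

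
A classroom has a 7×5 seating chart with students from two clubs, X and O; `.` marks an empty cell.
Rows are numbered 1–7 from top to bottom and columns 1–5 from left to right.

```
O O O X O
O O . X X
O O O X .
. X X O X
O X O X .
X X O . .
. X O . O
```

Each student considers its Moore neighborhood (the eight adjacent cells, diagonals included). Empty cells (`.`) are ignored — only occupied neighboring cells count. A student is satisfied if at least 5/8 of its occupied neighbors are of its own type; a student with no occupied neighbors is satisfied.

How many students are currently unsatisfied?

16

(1,1)O 3/3 ok
(1,2)O 4/4 ok
(1,3)O 2/4 unhappy
(1,4)X 2/4 unhappy
(1,5)O 0/3 unhappy
(2,1)O 5/5 ok
(2,2)O 7/7 ok
(2,4)X 3/6 unhappy
(2,5)X 3/4 ok
(3,1)O 3/4 ok
(3,2)O 4/6 ok
(3,3)O 3/7 unhappy
(3,4)X 4/6 ok
(4,2)X 2/7 unhappy
(4,3)X 4/8 unhappy
(4,4)O 2/6 unhappy
(4,5)X 2/3 ok
(5,1)O 0/4 unhappy
(5,2)X 4/7 unhappy
(5,3)O 2/7 unhappy
(5,4)X 2/5 unhappy
(6,1)X 3/4 ok
(6,2)X 3/7 unhappy
(6,3)O 2/6 unhappy
(7,2)X 2/4 unhappy
(7,3)O 1/3 unhappy
(7,5)O 0/0 ok
Unsatisfied: (1,3), (1,4), (1,5), (2,4), (3,3), (4,2), (4,3), (4,4), (5,1), (5,2), (5,3), (5,4), (6,2), (6,3), (7,2), (7,3) — 16 in total.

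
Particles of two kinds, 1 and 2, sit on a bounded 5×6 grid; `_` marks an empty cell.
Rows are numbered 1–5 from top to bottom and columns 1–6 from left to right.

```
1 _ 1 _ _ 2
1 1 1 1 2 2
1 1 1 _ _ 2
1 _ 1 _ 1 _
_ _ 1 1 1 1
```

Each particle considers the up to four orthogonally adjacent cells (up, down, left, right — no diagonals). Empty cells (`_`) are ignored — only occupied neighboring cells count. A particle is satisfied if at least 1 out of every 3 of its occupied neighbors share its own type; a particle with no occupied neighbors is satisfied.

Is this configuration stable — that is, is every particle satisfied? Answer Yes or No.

(1,1)1 1/1 ✓
(1,3)1 1/1 ✓
(1,6)2 1/1 ✓
(2,1)1 3/3 ✓
(2,2)1 3/3 ✓
(2,3)1 4/4 ✓
(2,4)1 1/2 ✓
(2,5)2 1/2 ✓
(2,6)2 3/3 ✓
(3,1)1 3/3 ✓
(3,2)1 3/3 ✓
(3,3)1 3/3 ✓
(3,6)2 1/1 ✓
(4,1)1 1/1 ✓
(4,3)1 2/2 ✓
(4,5)1 1/1 ✓
(5,3)1 2/2 ✓
(5,4)1 2/2 ✓
(5,5)1 3/3 ✓
(5,6)1 1/1 ✓
All meet the threshold, so the configuration is stable.

Yes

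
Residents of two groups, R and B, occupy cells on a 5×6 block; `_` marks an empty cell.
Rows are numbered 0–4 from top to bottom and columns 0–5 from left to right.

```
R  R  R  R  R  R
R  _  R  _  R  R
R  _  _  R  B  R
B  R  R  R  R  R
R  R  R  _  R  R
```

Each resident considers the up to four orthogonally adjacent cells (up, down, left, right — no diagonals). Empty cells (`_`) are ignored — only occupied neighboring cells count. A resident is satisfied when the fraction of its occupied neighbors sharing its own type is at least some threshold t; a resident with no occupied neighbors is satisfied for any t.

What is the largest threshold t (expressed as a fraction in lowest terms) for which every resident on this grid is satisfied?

0/1

(0,0)R 2/2
(0,1)R 2/2
(0,2)R 3/3
(0,3)R 2/2
(0,4)R 3/3
(0,5)R 2/2
(1,0)R 2/2
(1,2)R 1/1
(1,4)R 2/3
(1,5)R 3/3
(2,0)R 1/2
(2,3)R 1/2
(2,4)B 0/4
(2,5)R 2/3
(3,0)B 0/3
(3,1)R 2/3
(3,2)R 3/3
(3,3)R 3/3
(3,4)R 3/4
(3,5)R 3/3
(4,0)R 1/2
(4,1)R 3/3
(4,2)R 2/2
(4,4)R 2/2
(4,5)R 2/2
The smallest same-type fraction is 0/4 at (2,4), which reduces to 0/1. Any threshold above that leaves this resident unsatisfied.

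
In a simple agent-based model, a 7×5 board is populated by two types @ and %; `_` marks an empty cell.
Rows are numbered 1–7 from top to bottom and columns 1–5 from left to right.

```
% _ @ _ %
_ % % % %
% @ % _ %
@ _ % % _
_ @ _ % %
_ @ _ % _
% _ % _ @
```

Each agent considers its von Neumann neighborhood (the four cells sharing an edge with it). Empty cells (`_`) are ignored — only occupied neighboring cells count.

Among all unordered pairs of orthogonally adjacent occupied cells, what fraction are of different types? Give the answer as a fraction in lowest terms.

5/17

Scan each occupied cell's neighbors to the right and below so each pair is counted once.
Row 1: @(1,3)–%(2,3)≠ %(1,5)–%(2,5)=  → 1/2 unlike.
Row 2: %(2,2)–%(2,3)= %(2,2)–@(3,2)≠ %(2,3)–%(2,4)= %(2,3)–%(3,3)= %(2,4)–%(2,5)= %(2,5)–%(3,5)=  → 1/6 unlike.
Row 3: %(3,1)–@(3,2)≠ %(3,1)–@(4,1)≠ @(3,2)–%(3,3)≠ %(3,3)–%(4,3)=  → 3/4 unlike.
Row 4: %(4,3)–%(4,4)= %(4,4)–%(5,4)=  → 0/2 unlike.
Row 5: @(5,2)–@(6,2)= %(5,4)–%(5,5)= %(5,4)–%(6,4)=  → 0/3 unlike.
Total adjacent occupied pairs: 17; unlike-type pairs: 5.
5/17 is already in lowest terms.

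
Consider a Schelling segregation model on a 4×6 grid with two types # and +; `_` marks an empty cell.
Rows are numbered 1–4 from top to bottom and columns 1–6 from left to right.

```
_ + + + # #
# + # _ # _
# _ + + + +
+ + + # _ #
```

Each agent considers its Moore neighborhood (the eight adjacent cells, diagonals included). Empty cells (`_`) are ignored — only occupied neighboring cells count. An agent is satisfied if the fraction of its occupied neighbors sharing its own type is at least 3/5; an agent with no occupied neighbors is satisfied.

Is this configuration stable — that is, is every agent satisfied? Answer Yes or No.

No

Row 1: (1,2)+ 2/4 not · (1,3)+ 3/4 satisfied · (1,4)+ 1/4 not · (1,5)# 2/3 satisfied · (1,6)# 2/2 satisfied
Row 2: (2,1)# 1/3 not · (2,2)+ 3/6 not · (2,3)# 0/6 not · (2,5)# 2/6 not
Row 3: (3,1)# 1/4 not · (3,3)+ 4/6 satisfied · (3,4)+ 3/6 not · (3,5)+ 2/5 not · (3,6)+ 1/3 not
Row 4: (4,1)+ 1/2 not · (4,2)+ 3/4 satisfied · (4,3)+ 3/4 satisfied · (4,4)# 0/4 not · (4,6)# 0/2 not
For instance (1,2) has only 2/4 same-type neighbors, below 3/5.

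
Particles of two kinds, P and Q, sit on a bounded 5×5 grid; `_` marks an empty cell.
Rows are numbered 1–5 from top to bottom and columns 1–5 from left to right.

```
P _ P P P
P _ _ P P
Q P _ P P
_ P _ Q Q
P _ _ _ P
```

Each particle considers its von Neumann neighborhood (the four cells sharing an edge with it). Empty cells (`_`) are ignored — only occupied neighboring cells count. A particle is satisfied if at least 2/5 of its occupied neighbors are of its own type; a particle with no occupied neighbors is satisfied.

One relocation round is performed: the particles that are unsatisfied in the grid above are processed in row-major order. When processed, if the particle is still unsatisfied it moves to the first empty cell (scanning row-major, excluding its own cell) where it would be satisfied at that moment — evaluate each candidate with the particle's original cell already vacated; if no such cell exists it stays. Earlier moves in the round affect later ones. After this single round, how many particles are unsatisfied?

Initially unsatisfied (in order): (3,1), (4,5), (5,5).
  (3,1) → (4,3).
  (4,5) → (5,3).
  (5,5): now satisfied by earlier moves; stays.
Resulting grid:
P _ P P P
P _ _ P P
_ P _ P P
_ P Q Q _
P _ Q _ P
All satisfied now.

0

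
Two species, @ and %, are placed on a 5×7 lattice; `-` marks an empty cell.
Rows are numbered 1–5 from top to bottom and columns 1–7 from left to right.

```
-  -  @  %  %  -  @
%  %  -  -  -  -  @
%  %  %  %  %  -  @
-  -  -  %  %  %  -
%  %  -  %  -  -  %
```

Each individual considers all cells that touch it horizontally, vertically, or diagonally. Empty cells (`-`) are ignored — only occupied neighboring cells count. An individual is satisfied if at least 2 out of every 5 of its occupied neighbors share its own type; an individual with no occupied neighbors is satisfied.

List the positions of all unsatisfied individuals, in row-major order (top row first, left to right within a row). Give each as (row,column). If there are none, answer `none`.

Row 1: (1,3)@ 0/2 ✗ · (1,4)% 1/2 ✓ · (1,5)% 1/1 ✓ · (1,7)@ 1/1 ✓
Row 2: (2,1)% 3/3 ✓ · (2,2)% 4/5 ✓ · (2,7)@ 2/2 ✓
Row 3: (3,1)% 3/3 ✓ · (3,2)% 4/4 ✓ · (3,3)% 4/4 ✓ · (3,4)% 4/4 ✓ · (3,5)% 4/4 ✓ · (3,7)@ 1/2 ✓
Row 4: (4,4)% 5/5 ✓ · (4,5)% 5/5 ✓ · (4,6)% 3/4 ✓
Row 5: (5,1)% 1/1 ✓ · (5,2)% 1/1 ✓ · (5,4)% 2/2 ✓ · (5,7)% 1/1 ✓

(1,3)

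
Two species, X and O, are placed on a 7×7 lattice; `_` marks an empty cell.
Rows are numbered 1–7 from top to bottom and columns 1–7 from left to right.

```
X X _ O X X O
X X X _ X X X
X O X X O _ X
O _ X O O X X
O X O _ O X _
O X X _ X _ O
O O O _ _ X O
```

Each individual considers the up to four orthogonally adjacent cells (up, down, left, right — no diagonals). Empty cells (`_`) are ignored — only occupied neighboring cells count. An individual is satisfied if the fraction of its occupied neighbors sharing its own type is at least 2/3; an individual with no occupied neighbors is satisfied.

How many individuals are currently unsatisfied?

(1,1)X 2/2 satisfied
(1,2)X 2/2 satisfied
(1,4)O 0/1 not
(1,5)X 2/3 satisfied
(1,6)X 2/3 satisfied
(1,7)O 0/2 not
(2,1)X 3/3 satisfied
(2,2)X 3/4 satisfied
(2,3)X 2/2 satisfied
(2,5)X 2/3 satisfied
(2,6)X 3/3 satisfied
(2,7)X 2/3 satisfied
(3,1)X 1/3 not
(3,2)O 0/3 not
(3,3)X 3/4 satisfied
(3,4)X 1/3 not
(3,5)O 1/3 not
(3,7)X 2/2 satisfied
(4,1)O 1/2 not
(4,3)X 1/3 not
(4,4)O 1/3 not
(4,5)O 3/4 satisfied
(4,6)X 2/3 satisfied
(4,7)X 2/2 satisfied
(5,1)O 2/3 satisfied
(5,2)X 1/3 not
(5,3)O 0/3 not
(5,5)O 1/3 not
(5,6)X 1/2 not
(6,1)O 2/3 satisfied
(6,2)X 2/4 not
(6,3)X 1/3 not
(6,5)X 0/1 not
(6,7)O 1/1 satisfied
(7,1)O 2/2 satisfied
(7,2)O 2/3 satisfied
(7,3)O 1/2 not
(7,6)X 0/1 not
(7,7)O 1/2 not
Unsatisfied: (1,4), (1,7), (3,1), (3,2), (3,4), (3,5), (4,1), (4,3), (4,4), (5,2), (5,3), (5,5), (5,6), (6,2), (6,3), (6,5), (7,3), (7,6), (7,7) — 19 in total.

19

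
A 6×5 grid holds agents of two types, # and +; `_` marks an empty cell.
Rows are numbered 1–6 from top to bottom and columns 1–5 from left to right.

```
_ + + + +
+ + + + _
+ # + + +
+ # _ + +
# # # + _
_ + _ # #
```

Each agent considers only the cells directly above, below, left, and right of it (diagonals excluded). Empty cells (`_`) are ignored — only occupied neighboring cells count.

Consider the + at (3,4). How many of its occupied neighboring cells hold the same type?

Occupied neighbors of (3,4): (2,4)=+, (4,4)=+, (3,3)=+, (3,5)=+.
Same type (+): 4 of 4.

4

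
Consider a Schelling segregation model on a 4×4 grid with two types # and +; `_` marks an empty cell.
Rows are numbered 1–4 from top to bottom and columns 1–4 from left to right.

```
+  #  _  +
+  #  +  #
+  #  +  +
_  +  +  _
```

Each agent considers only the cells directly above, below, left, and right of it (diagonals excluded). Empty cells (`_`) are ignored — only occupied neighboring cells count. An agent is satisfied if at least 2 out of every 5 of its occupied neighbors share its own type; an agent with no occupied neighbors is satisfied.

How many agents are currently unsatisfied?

Row 1: (1,1)+ 1/2 ok · (1,2)# 1/2 ok · (1,4)+ 0/1 unhappy
Row 2: (2,1)+ 2/3 ok · (2,2)# 2/4 ok · (2,3)+ 1/3 unhappy · (2,4)# 0/3 unhappy
Row 3: (3,1)+ 1/2 ok · (3,2)# 1/4 unhappy · (3,3)+ 3/4 ok · (3,4)+ 1/2 ok
Row 4: (4,2)+ 1/2 ok · (4,3)+ 2/2 ok
Unsatisfied: (1,4), (2,3), (2,4), (3,2) — 4 in total.

4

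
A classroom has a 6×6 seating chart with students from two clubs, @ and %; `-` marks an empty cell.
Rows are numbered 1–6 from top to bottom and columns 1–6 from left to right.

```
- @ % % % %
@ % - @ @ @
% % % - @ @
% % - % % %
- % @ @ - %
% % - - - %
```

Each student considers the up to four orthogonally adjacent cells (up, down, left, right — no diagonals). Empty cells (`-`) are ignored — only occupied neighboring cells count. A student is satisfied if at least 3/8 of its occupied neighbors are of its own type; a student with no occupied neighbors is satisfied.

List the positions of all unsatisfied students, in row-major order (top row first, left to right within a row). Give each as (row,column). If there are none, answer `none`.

(1,2), (2,1), (2,2)

Row 1: (1,2)@ 0/2 unhappy · (1,3)% 1/2 ok · (1,4)% 2/3 ok · (1,5)% 2/3 ok · (1,6)% 1/2 ok
Row 2: (2,1)@ 0/2 unhappy · (2,2)% 1/3 unhappy · (2,4)@ 1/2 ok · (2,5)@ 3/4 ok · (2,6)@ 2/3 ok
Row 3: (3,1)% 2/3 ok · (3,2)% 4/4 ok · (3,3)% 1/1 ok · (3,5)@ 2/3 ok · (3,6)@ 2/3 ok
Row 4: (4,1)% 2/2 ok · (4,2)% 3/3 ok · (4,4)% 1/2 ok · (4,5)% 2/3 ok · (4,6)% 2/3 ok
Row 5: (5,2)% 2/3 ok · (5,3)@ 1/2 ok · (5,4)@ 1/2 ok · (5,6)% 2/2 ok
Row 6: (6,1)% 1/1 ok · (6,2)% 2/2 ok · (6,6)% 1/1 ok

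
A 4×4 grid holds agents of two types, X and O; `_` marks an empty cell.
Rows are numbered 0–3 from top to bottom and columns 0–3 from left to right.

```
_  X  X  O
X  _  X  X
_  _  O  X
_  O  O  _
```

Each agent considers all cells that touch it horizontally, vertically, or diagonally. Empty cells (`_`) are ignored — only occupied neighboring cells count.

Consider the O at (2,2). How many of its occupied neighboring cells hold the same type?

Occupied neighbors of (2,2): (1,2)=X, (1,3)=X, (2,3)=X, (3,1)=O, (3,2)=O.
Same type (O): 2 of 5.

2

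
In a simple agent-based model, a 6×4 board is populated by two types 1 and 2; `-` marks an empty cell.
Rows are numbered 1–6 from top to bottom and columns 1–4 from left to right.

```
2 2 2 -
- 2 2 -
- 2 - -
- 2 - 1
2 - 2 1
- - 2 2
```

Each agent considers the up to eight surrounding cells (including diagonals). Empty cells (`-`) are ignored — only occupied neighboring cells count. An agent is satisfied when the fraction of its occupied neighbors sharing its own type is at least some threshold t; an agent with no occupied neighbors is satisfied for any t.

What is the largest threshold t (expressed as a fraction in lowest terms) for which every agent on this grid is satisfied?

(1,1)2 2/2
(1,2)2 4/4
(1,3)2 3/3
(2,2)2 5/5
(2,3)2 4/4
(3,2)2 3/3
(4,2)2 3/3
(4,4)1 1/2
(5,1)2 1/1
(5,3)2 3/5
(5,4)1 1/4
(6,3)2 2/3
(6,4)2 2/3
The smallest same-type fraction is 1/4 at (5,4), which reduces to 1/4. Any threshold above that leaves this agent unsatisfied.

1/4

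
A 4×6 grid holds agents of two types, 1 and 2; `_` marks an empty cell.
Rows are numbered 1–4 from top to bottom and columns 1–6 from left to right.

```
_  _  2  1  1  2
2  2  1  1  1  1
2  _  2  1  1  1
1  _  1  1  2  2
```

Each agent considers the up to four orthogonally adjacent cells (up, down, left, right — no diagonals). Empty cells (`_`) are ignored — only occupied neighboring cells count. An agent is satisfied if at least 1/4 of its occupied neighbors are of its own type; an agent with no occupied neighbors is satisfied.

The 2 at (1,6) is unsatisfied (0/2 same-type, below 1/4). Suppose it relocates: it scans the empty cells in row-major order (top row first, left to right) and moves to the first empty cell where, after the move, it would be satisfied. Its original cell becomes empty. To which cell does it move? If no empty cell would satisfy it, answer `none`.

Vacating (1,6). Empty cells in order:
  (1,1): 1/1 same-type → satisfied — stop here.

(1,1)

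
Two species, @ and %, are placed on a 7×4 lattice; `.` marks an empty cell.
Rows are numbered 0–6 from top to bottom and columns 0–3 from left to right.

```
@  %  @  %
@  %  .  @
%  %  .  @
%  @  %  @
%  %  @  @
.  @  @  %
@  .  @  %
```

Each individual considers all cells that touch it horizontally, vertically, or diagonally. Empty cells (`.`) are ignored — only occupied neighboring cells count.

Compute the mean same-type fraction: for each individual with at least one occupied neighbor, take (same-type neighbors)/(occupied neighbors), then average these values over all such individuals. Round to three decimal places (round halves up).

(0,0)@ 1/3
(0,1)% 1/4
(0,2)@ 1/4
(0,3)% 0/2
(1,0)@ 1/5
(1,1)% 3/6
(1,3)@ 2/3
(2,0)% 3/5
(2,1)% 4/6
(2,3)@ 2/3
(3,0)% 4/5
(3,1)@ 1/7
(3,2)% 2/7
(3,3)@ 3/4
(4,0)% 2/4
(4,1)% 3/7
(4,2)@ 5/8
(4,3)@ 3/5
(5,1)@ 4/6
(5,2)@ 4/7
(5,3)% 1/5
(6,0)@ 1/1
(6,2)@ 2/4
(6,3)% 1/3
Sum over 24 individuals: 1/3 + 1/4 + 1/4 + 0/2 + 1/5 + 3/6 + 2/3 + 3/5 + 4/6 + 2/3 + 4/5 + 1/7 + 2/7 + 3/4 + 2/4 + 3/7 + 5/8 + 3/5 + 4/6 + 4/7 + 1/5 + 1/1 + 2/4 + 1/3 = 9691/840; mean = 9691/840 ÷ 24 = 9691/20160 = 0.480704… → 0.481.

0.481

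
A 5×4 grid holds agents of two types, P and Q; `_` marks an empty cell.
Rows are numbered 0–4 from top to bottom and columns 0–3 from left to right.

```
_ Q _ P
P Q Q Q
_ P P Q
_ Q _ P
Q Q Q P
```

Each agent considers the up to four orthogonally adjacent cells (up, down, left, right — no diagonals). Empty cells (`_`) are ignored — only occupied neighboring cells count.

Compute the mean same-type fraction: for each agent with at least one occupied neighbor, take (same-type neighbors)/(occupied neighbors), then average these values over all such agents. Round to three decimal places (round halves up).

Row 0: (0,1)Q 1/1 · (0,3)P 0/1
Row 1: (1,0)P 0/1 · (1,1)Q 2/4 · (1,2)Q 2/3 · (1,3)Q 2/3
Row 2: (2,1)P 1/3 · (2,2)P 1/3 · (2,3)Q 1/3
Row 3: (3,1)Q 1/2 · (3,3)P 1/2
Row 4: (4,0)Q 1/1 · (4,1)Q 3/3 · (4,2)Q 1/2 · (4,3)P 1/2
Sum over 15 agents: 1/1 + 0/1 + 0/1 + 2/4 + 2/3 + 2/3 + 1/3 + 1/3 + 1/3 + 1/2 + 1/2 + 1/1 + 3/3 + 1/2 + 1/2 = 47/6; mean = 47/6 ÷ 15 = 47/90 = 0.522222… → 0.522.

0.522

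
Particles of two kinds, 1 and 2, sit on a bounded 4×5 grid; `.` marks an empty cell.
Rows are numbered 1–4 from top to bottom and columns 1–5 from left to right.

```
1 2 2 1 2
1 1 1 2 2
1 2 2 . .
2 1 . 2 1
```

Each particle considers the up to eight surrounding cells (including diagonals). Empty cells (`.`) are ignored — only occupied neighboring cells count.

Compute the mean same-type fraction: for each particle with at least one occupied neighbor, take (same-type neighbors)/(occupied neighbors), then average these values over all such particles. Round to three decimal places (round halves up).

(1,1)1 2/3
(1,2)2 1/5
(1,3)2 2/5
(1,4)1 1/5
(1,5)2 2/3
(2,1)1 3/5
(2,2)1 4/8
(2,3)1 2/7
(2,4)2 4/6
(2,5)2 2/3
(3,1)1 3/5
(3,2)2 2/7
(3,3)2 3/6
(4,1)2 1/3
(4,2)1 1/4
(4,4)2 1/2
(4,5)1 0/1
Sum over 17 particles: 2/3 + 1/5 + 2/5 + 1/5 + 2/3 + 3/5 + 4/8 + 2/7 + 4/6 + 2/3 + 3/5 + 2/7 + 3/6 + 1/3 + 1/4 + 1/2 + 0/1 = 205/28; mean = 205/28 ÷ 17 = 205/476 = 0.430672… → 0.431.

0.431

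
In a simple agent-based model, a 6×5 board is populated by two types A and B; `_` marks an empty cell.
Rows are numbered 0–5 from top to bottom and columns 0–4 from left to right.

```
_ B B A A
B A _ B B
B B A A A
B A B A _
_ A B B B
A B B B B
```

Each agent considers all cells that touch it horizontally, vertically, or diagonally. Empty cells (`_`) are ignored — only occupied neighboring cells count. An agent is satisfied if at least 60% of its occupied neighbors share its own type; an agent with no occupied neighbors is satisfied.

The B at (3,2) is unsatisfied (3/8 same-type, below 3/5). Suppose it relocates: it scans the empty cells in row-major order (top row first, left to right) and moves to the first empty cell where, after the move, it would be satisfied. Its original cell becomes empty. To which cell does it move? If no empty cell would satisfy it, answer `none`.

Vacating (3,2). Empty cells in order:
  (0,0): 2/3 same-type → satisfied — stop here.

(0,0)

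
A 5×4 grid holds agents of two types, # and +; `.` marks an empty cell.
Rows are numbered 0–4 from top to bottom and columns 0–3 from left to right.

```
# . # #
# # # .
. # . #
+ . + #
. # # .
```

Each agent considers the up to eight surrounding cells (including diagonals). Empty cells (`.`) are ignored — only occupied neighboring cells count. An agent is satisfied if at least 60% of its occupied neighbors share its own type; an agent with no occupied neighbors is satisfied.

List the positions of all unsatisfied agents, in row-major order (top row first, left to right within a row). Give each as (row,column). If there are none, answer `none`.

(0,0)# 2/2 satisfied
(0,2)# 3/3 satisfied
(0,3)# 2/2 satisfied
(1,0)# 3/3 satisfied
(1,1)# 5/5 satisfied
(1,2)# 5/5 satisfied
(2,1)# 3/5 satisfied
(2,3)# 2/3 satisfied
(3,0)+ 0/2 not
(3,2)+ 0/5 not
(3,3)# 2/3 satisfied
(4,1)# 1/3 not
(4,2)# 2/3 satisfied

(3,0), (3,2), (4,1)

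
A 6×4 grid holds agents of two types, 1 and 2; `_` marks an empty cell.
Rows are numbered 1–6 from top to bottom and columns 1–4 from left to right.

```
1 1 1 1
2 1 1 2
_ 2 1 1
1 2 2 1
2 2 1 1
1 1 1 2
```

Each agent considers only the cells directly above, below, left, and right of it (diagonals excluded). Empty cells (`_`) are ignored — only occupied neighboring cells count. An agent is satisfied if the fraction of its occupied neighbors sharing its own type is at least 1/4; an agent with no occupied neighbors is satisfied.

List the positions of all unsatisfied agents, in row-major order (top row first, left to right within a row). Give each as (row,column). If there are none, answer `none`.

(1,1)1 1/2 ✓
(1,2)1 3/3 ✓
(1,3)1 3/3 ✓
(1,4)1 1/2 ✓
(2,1)2 0/2 ✗
(2,2)1 2/4 ✓
(2,3)1 3/4 ✓
(2,4)2 0/3 ✗
(3,2)2 1/3 ✓
(3,3)1 2/4 ✓
(3,4)1 2/3 ✓
(4,1)1 0/2 ✗
(4,2)2 3/4 ✓
(4,3)2 1/4 ✓
(4,4)1 2/3 ✓
(5,1)2 1/3 ✓
(5,2)2 2/4 ✓
(5,3)1 2/4 ✓
(5,4)1 2/3 ✓
(6,1)1 1/2 ✓
(6,2)1 2/3 ✓
(6,3)1 2/3 ✓
(6,4)2 0/2 ✗

(2,1), (2,4), (4,1), (6,4)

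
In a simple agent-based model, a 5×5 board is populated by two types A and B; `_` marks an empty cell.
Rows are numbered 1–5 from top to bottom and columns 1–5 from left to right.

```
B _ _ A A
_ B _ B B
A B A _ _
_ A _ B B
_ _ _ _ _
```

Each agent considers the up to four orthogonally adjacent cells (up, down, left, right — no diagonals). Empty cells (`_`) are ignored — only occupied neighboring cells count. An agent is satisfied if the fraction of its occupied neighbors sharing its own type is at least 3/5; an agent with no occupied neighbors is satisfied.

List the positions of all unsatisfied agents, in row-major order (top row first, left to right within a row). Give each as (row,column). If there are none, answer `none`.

(1,4), (1,5), (2,4), (2,5), (3,1), (3,2), (3,3), (4,2)

Row 1: (1,1)B 0/0 satisfied · (1,4)A 1/2 not · (1,5)A 1/2 not
Row 2: (2,2)B 1/1 satisfied · (2,4)B 1/2 not · (2,5)B 1/2 not
Row 3: (3,1)A 0/1 not · (3,2)B 1/4 not · (3,3)A 0/1 not
Row 4: (4,2)A 0/1 not · (4,4)B 1/1 satisfied · (4,5)B 1/1 satisfied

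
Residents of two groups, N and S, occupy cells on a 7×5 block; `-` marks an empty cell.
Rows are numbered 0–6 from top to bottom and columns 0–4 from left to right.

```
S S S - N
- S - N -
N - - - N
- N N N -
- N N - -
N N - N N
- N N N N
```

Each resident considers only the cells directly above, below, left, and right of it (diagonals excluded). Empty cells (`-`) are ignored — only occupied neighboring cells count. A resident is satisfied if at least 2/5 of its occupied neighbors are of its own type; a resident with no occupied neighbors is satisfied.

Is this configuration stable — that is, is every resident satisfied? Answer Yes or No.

Yes

Row 0: (0,0)S 1/1 ✓ · (0,1)S 3/3 ✓ · (0,2)S 1/1 ✓ · (0,4)N 0/0 ✓
Row 1: (1,1)S 1/1 ✓ · (1,3)N 0/0 ✓
Row 2: (2,0)N 0/0 ✓ · (2,4)N 0/0 ✓
Row 3: (3,1)N 2/2 ✓ · (3,2)N 3/3 ✓ · (3,3)N 1/1 ✓
Row 4: (4,1)N 3/3 ✓ · (4,2)N 2/2 ✓
Row 5: (5,0)N 1/1 ✓ · (5,1)N 3/3 ✓ · (5,3)N 2/2 ✓ · (5,4)N 2/2 ✓
Row 6: (6,1)N 2/2 ✓ · (6,2)N 2/2 ✓ · (6,3)N 3/3 ✓ · (6,4)N 2/2 ✓
All meet the threshold, so the configuration is stable.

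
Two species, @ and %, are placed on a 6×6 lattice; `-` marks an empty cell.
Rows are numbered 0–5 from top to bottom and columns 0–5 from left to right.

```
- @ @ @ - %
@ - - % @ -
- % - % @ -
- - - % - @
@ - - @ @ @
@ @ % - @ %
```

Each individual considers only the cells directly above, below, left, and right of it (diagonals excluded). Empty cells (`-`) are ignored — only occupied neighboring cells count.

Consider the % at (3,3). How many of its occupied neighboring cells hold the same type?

Occupied neighbors of (3,3): (2,3)=%, (4,3)=@.
Same type (%): 1 of 2.

1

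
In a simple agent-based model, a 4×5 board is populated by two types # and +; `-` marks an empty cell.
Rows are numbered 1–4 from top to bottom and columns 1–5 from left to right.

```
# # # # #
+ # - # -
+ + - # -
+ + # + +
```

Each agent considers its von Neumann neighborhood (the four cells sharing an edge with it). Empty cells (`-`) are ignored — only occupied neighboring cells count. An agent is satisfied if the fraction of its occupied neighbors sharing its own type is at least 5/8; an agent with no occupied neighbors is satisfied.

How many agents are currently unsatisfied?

(1,1)# 1/2 ✗
(1,2)# 3/3 ✓
(1,3)# 2/2 ✓
(1,4)# 3/3 ✓
(1,5)# 1/1 ✓
(2,1)+ 1/3 ✗
(2,2)# 1/3 ✗
(2,4)# 2/2 ✓
(3,1)+ 3/3 ✓
(3,2)+ 2/3 ✓
(3,4)# 1/2 ✗
(4,1)+ 2/2 ✓
(4,2)+ 2/3 ✓
(4,3)# 0/2 ✗
(4,4)+ 1/3 ✗
(4,5)+ 1/1 ✓
Unsatisfied: (1,1), (2,1), (2,2), (3,4), (4,3), (4,4) — 6 in total.

6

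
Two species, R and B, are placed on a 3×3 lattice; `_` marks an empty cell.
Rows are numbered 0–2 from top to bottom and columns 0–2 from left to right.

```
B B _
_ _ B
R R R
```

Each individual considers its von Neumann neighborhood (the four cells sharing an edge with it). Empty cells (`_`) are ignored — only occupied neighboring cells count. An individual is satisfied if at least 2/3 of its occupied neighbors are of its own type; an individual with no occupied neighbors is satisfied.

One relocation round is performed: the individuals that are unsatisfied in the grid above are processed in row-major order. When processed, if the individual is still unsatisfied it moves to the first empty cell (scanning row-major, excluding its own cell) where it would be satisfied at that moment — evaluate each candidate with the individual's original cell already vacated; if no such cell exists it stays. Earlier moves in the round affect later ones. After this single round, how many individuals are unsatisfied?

0

Initially unsatisfied (in order): (1,2), (2,2).
  (1,2) → (0,2).
  (2,2): now satisfied by earlier moves; stays.
Resulting grid:
B B B
_ _ _
R R R
All satisfied now.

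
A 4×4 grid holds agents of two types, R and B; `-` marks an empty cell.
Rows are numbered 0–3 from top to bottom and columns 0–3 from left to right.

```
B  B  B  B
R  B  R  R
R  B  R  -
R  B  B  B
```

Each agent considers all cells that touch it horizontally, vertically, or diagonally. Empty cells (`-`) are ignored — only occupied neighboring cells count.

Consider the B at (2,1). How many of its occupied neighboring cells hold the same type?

Occupied neighbors of (2,1): (1,0)=R, (1,1)=B, (1,2)=R, (2,0)=R, (2,2)=R, (3,0)=R, (3,1)=B, (3,2)=B.
Same type (B): 3 of 8.

3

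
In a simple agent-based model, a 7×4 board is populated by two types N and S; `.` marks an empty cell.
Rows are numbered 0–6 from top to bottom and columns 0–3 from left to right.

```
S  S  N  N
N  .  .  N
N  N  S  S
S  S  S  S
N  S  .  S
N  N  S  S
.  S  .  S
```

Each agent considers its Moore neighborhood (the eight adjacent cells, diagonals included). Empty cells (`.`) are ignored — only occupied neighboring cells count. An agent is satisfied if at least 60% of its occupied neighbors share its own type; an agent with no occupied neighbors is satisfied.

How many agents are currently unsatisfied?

Row 0: (0,0)S 1/2 ✗ · (0,1)S 1/3 ✗ · (0,2)N 2/3 ✓ · (0,3)N 2/2 ✓
Row 1: (1,0)N 2/4 ✗ · (1,3)N 2/4 ✗
Row 2: (2,0)N 2/4 ✗ · (2,1)N 2/6 ✗ · (2,2)S 4/6 ✓ · (2,3)S 3/4 ✓
Row 3: (3,0)S 2/5 ✗ · (3,1)S 4/7 ✗ · (3,2)S 6/7 ✓ · (3,3)S 4/4 ✓
Row 4: (4,0)N 2/5 ✗ · (4,1)S 4/7 ✗ · (4,3)S 4/4 ✓
Row 5: (5,0)N 2/4 ✗ · (5,1)N 2/5 ✗ · (5,2)S 5/6 ✓ · (5,3)S 3/3 ✓
Row 6: (6,1)S 1/3 ✗ · (6,3)S 2/2 ✓
Unsatisfied: (0,0), (0,1), (1,0), (1,3), (2,0), (2,1), (3,0), (3,1), (4,0), (4,1), (5,0), (5,1), (6,1) — 13 in total.

13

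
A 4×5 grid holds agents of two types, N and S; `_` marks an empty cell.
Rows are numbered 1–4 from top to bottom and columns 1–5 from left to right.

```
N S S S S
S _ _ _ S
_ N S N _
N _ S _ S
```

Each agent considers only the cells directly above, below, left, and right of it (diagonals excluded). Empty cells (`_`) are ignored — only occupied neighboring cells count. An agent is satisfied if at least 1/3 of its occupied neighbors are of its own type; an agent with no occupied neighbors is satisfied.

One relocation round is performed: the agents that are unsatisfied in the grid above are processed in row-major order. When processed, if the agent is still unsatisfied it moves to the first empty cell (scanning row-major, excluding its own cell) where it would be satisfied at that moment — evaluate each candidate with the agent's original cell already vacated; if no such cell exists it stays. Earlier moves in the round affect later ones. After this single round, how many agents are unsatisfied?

Initially unsatisfied (in order): (1,1), (2,1), (3,2), (3,4).
  (1,1) → (2,2).
  (2,1) → (1,1).
  (3,2): now satisfied by earlier moves; stays.
  (3,4) → (2,1).
Resulting grid:
S S S S S
N N _ _ S
_ N S _ _
N _ S _ S
All satisfied now.

0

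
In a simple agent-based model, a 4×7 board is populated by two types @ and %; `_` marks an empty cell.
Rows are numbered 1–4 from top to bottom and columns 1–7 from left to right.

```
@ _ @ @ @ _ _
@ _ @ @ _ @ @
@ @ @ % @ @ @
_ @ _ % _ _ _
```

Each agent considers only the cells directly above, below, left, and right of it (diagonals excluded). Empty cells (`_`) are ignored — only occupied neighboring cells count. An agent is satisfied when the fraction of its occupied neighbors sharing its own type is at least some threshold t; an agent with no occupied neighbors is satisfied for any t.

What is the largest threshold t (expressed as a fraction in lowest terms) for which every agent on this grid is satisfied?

Row 1: (1,1)@ 1/1 · (1,3)@ 2/2 · (1,4)@ 3/3 · (1,5)@ 1/1
Row 2: (2,1)@ 2/2 · (2,3)@ 3/3 · (2,4)@ 2/3 · (2,6)@ 2/2 · (2,7)@ 2/2
Row 3: (3,1)@ 2/2 · (3,2)@ 3/3 · (3,3)@ 2/3 · (3,4)% 1/4 · (3,5)@ 1/2 · (3,6)@ 3/3 · (3,7)@ 2/2
Row 4: (4,2)@ 1/1 · (4,4)% 1/1
The smallest same-type fraction is 1/4 at (3,4), which reduces to 1/4. Any threshold above that leaves this agent unsatisfied.

1/4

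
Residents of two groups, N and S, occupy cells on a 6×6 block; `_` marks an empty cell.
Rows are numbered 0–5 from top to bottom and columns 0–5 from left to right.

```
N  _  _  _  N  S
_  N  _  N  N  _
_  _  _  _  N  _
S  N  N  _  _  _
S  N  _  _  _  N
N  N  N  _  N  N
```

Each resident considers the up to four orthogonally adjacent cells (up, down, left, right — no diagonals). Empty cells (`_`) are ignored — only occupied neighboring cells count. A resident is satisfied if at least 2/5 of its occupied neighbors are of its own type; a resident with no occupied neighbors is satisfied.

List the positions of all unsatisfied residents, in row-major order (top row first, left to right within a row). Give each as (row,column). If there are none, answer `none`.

(0,5), (4,0)

(0,0)N 0/0 ok
(0,4)N 1/2 ok
(0,5)S 0/1 unhappy
(1,1)N 0/0 ok
(1,3)N 1/1 ok
(1,4)N 3/3 ok
(2,4)N 1/1 ok
(3,0)S 1/2 ok
(3,1)N 2/3 ok
(3,2)N 1/1 ok
(4,0)S 1/3 unhappy
(4,1)N 2/3 ok
(4,5)N 1/1 ok
(5,0)N 1/2 ok
(5,1)N 3/3 ok
(5,2)N 1/1 ok
(5,4)N 1/1 ok
(5,5)N 2/2 ok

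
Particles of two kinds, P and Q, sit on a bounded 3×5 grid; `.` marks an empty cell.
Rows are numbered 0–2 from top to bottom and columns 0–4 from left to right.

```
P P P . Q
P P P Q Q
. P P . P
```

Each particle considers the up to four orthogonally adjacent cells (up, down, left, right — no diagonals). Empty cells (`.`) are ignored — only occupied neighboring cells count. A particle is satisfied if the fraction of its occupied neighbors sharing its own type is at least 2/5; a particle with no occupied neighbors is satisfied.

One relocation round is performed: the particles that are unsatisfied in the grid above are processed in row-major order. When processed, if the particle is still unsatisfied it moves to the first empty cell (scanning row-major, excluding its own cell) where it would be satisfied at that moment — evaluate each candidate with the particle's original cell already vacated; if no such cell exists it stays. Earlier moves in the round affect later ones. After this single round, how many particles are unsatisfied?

Initially unsatisfied (in order): (2,4).
  (2,4) → (2,0).
Resulting grid:
P P P . Q
P P P Q Q
P P P . .
All satisfied now.

0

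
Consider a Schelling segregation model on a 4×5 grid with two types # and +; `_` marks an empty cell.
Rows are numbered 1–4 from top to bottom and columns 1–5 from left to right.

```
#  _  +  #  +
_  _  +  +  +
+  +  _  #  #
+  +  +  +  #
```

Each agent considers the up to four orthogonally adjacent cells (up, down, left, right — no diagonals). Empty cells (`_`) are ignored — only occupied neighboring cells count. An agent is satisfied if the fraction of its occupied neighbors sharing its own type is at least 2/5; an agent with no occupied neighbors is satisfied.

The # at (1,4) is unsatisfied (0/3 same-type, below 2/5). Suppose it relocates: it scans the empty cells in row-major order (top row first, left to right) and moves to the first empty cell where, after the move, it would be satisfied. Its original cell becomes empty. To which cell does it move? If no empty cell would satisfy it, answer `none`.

Vacating (1,4). Empty cells in order:
  (1,2): 1/2 same-type → satisfied — stop here.

(1,2)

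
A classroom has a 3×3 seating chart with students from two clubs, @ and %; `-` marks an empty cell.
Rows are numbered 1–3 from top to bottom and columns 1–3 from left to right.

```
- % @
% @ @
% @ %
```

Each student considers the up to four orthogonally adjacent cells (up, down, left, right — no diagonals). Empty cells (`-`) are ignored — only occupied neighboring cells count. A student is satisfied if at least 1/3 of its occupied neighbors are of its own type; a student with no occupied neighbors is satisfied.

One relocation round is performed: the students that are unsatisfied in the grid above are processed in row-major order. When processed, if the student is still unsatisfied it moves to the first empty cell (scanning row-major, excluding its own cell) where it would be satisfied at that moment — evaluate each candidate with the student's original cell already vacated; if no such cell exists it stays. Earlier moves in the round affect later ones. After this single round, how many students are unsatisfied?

0

Initially unsatisfied (in order): (1,2), (3,3).
  (1,2) → (1,1).
  (3,3) → (1,2).
Resulting grid:
% % @
% @ @
% @ -
All satisfied now.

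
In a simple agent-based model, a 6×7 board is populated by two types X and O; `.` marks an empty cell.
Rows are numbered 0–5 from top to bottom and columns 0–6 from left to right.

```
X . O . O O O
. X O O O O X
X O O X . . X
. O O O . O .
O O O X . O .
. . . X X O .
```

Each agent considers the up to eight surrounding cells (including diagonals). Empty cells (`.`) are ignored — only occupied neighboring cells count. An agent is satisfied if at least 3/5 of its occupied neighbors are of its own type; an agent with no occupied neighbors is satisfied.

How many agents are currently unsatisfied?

9

(0,0)X 1/1 ok
(0,2)O 2/3 ok
(0,4)O 4/4 ok
(0,5)O 4/5 ok
(0,6)O 2/3 ok
(1,1)X 2/6 unhappy
(1,2)O 4/6 ok
(1,3)O 5/6 ok
(1,4)O 4/5 ok
(1,5)O 4/6 ok
(1,6)X 1/4 unhappy
(2,0)X 1/3 unhappy
(2,1)O 4/6 ok
(2,2)O 6/8 ok
(2,3)X 0/6 unhappy
(2,6)X 1/3 unhappy
(3,1)O 6/7 ok
(3,2)O 6/8 ok
(3,3)O 3/5 ok
(3,5)O 1/2 unhappy
(4,0)O 2/2 ok
(4,1)O 4/4 ok
(4,2)O 4/6 ok
(4,3)X 2/5 unhappy
(4,5)O 2/3 ok
(5,3)X 2/3 ok
(5,4)X 2/4 unhappy
(5,5)O 1/2 unhappy
Unsatisfied: (1,1), (1,6), (2,0), (2,3), (2,6), (3,5), (4,3), (5,4), (5,5) — 9 in total.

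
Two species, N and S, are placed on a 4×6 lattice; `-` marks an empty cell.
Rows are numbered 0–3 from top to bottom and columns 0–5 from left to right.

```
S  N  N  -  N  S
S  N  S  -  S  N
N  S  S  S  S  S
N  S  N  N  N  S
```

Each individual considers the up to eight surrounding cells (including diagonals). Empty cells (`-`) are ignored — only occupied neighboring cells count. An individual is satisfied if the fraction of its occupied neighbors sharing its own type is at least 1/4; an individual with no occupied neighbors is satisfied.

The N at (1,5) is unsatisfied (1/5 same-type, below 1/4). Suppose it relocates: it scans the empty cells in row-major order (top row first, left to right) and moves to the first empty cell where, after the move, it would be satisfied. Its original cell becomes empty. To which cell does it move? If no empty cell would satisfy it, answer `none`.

(0,3)

Vacating (1,5). Empty cells in order:
  (0,3): 2/4 same-type → satisfied — stop here.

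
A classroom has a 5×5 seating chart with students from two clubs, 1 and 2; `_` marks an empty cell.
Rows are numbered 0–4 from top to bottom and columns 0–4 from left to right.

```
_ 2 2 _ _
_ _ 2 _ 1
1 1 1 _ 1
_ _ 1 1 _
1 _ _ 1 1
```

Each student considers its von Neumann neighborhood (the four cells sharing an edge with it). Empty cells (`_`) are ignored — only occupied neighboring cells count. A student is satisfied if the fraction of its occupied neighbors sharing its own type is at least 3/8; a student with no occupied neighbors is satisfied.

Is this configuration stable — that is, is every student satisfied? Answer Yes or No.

(0,1)2 1/1 ✓
(0,2)2 2/2 ✓
(1,2)2 1/2 ✓
(1,4)1 1/1 ✓
(2,0)1 1/1 ✓
(2,1)1 2/2 ✓
(2,2)1 2/3 ✓
(2,4)1 1/1 ✓
(3,2)1 2/2 ✓
(3,3)1 2/2 ✓
(4,0)1 0/0 ✓
(4,3)1 2/2 ✓
(4,4)1 1/1 ✓
All meet the threshold, so the configuration is stable.

Yes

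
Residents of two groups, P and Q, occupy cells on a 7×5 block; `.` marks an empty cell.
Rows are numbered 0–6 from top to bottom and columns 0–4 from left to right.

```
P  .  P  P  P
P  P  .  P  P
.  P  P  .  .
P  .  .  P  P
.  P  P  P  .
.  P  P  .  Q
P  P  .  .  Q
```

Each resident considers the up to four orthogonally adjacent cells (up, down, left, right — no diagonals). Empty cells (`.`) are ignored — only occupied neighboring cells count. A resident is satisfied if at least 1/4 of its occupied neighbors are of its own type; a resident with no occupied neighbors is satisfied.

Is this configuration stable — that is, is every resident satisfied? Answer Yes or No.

Yes

(0,0)P 1/1 satisfied
(0,2)P 1/1 satisfied
(0,3)P 3/3 satisfied
(0,4)P 2/2 satisfied
(1,0)P 2/2 satisfied
(1,1)P 2/2 satisfied
(1,3)P 2/2 satisfied
(1,4)P 2/2 satisfied
(2,1)P 2/2 satisfied
(2,2)P 1/1 satisfied
(3,0)P 0/0 satisfied
(3,3)P 2/2 satisfied
(3,4)P 1/1 satisfied
(4,1)P 2/2 satisfied
(4,2)P 3/3 satisfied
(4,3)P 2/2 satisfied
(5,1)P 3/3 satisfied
(5,2)P 2/2 satisfied
(5,4)Q 1/1 satisfied
(6,0)P 1/1 satisfied
(6,1)P 2/2 satisfied
(6,4)Q 1/1 satisfied
All meet the threshold, so the configuration is stable.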